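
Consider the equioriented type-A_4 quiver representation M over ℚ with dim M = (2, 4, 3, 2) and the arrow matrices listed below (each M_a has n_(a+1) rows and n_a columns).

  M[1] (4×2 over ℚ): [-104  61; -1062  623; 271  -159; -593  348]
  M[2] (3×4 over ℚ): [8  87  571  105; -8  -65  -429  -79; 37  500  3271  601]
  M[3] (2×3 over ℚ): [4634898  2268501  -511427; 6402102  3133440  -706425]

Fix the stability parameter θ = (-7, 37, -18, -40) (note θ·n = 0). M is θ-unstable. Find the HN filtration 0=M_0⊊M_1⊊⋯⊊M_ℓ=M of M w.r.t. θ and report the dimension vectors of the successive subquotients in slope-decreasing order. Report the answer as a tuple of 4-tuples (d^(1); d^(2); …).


Barcode: M ≅ I[1,2], I[1,4], I[2,2], I[2,4], I[3,3]. HN layers by μ_θ (3 steps, strictly decreasing):
  μ^(1)=37; μ^(2)=-7; μ^(3)=-18

((0, 2, 0, 0); (2, 2, 2, 2); (0, 0, 1, 0))


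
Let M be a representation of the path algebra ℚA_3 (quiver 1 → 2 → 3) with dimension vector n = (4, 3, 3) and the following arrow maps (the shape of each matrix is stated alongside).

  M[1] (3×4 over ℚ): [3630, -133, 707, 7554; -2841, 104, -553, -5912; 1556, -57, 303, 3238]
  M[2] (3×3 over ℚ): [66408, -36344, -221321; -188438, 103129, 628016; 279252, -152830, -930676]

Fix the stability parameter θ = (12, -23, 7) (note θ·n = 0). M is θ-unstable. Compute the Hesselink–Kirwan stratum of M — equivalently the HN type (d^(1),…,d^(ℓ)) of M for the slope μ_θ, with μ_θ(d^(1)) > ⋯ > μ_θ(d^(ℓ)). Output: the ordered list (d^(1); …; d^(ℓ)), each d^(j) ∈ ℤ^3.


Interval decomposition of M: I[1,1], I[1,2], I[1,3]^2, I[3,3].
HN type (ℓ=3): μ^(1)=12; μ^(2)=7; μ^(3)=-11/2

((1, 0, 0); (0, 0, 3); (3, 3, 0))


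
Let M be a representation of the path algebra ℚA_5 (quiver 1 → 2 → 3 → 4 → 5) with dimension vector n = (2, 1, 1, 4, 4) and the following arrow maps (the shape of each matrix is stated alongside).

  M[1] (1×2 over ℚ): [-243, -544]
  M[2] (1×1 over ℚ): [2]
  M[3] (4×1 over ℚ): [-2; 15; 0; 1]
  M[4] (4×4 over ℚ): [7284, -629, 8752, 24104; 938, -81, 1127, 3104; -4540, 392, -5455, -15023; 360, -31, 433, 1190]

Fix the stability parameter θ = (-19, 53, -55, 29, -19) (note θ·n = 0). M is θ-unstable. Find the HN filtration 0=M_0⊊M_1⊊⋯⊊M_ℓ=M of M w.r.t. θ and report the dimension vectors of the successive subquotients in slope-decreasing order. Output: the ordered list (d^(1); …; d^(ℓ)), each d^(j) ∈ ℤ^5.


Via rank(M_{q-1}∘⋯∘M_p): M ≅ I[1,1], I[1,5], I[4,5]^3.
μ_θ-semistable layers: μ^(1)=5; μ^(2)=-1; μ^(3)=-19

((0, 0, 0, 4, 4); (0, 1, 1, 0, 0); (2, 0, 0, 0, 0))


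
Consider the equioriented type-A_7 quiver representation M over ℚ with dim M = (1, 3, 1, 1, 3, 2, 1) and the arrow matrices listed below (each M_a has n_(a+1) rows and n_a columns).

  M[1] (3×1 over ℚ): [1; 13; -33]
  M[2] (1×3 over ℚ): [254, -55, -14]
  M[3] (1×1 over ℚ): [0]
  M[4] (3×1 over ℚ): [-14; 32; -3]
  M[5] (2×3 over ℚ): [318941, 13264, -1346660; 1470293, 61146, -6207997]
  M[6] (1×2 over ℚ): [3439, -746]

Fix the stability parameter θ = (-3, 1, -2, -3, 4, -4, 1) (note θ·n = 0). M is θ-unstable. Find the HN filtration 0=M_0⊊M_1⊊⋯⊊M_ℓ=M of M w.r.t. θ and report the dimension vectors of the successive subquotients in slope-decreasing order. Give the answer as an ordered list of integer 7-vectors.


Via rank(M_{q-1}∘⋯∘M_p): M ≅ I[1,3], I[2,2]^2, I[4,6], I[5,5], I[5,7].
μ_θ-semistable layers: μ^(1)=4; μ^(2)=1; μ^(3)=0; μ^(4)=-1/2; μ^(5)=-3

((0, 0, 0, 0, 1, 0, 0); (0, 2, 0, 0, 0, 0, 1); (0, 0, 0, 0, 2, 2, 0); (0, 1, 1, 0, 0, 0, 0); (1, 0, 0, 1, 0, 0, 0))


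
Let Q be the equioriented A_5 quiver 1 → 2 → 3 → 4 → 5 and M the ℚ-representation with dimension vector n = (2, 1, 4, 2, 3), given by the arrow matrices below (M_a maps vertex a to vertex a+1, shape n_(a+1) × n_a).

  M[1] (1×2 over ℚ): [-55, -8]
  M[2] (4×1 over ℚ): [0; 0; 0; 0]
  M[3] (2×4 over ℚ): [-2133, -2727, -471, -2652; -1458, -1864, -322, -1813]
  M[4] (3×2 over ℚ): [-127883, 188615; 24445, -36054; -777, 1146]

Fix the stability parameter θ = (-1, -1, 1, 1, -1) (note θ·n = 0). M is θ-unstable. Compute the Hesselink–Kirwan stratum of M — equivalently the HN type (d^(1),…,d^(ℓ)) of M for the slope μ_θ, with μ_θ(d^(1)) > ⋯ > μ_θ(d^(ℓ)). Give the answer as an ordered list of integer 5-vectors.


Via rank(M_{q-1}∘⋯∘M_p): M ≅ I[1,1], I[1,2], I[3,3]^2, I[3,5]^2, I[5,5].
μ_θ-semistable layers: μ^(1)=1; μ^(2)=1/3; μ^(3)=-1

((0, 0, 2, 0, 0); (0, 0, 2, 2, 2); (2, 1, 0, 0, 1))


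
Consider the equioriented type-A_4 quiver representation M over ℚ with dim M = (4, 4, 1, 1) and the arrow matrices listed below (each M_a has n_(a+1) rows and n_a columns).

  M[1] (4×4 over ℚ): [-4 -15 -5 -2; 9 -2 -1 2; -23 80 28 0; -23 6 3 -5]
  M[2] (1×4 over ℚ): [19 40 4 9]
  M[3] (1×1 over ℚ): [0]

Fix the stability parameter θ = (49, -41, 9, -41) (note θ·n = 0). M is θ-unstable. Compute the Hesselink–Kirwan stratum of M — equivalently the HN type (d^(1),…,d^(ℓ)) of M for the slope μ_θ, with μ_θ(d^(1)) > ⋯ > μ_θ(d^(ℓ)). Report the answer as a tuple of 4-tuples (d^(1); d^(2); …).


Barcode: M ≅ I[1,2]^3, I[1,3], I[4,4]. HN layers by μ_θ (3 steps, strictly decreasing):
  μ^(1)=9; μ^(2)=4; μ^(3)=-41

((0, 0, 1, 0); (4, 4, 0, 0); (0, 0, 0, 1))


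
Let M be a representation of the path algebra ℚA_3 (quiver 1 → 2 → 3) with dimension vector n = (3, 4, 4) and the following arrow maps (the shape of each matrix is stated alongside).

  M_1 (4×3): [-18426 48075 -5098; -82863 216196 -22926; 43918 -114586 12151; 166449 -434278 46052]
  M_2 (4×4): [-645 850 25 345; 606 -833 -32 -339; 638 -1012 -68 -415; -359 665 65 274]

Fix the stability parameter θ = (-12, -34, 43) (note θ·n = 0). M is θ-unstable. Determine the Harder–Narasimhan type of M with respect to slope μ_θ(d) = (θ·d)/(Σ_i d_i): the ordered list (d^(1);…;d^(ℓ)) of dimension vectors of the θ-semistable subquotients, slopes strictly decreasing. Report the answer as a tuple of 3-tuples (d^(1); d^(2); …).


Via rank(M_{q-1}∘⋯∘M_p): M ≅ I[1,3]^3, I[2,2], I[3,3].
μ_θ-semistable layers: μ^(1)=43; μ^(2)=-23; μ^(3)=-34

((0, 0, 4); (3, 3, 0); (0, 1, 0))


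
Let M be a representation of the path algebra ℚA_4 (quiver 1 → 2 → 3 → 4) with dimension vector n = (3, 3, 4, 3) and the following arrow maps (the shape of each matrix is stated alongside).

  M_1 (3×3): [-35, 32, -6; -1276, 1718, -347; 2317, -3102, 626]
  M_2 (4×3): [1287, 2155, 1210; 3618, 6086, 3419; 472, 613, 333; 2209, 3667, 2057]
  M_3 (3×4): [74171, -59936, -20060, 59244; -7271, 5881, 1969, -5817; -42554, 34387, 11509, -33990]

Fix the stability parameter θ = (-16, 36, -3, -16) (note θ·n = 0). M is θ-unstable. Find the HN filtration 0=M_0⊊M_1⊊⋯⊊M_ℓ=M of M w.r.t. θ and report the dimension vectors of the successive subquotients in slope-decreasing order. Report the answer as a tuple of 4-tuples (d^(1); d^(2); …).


Barcode: M ≅ I[1,4]^3, I[3,3]. HN layers by μ_θ (3 steps, strictly decreasing):
  μ^(1)=17/3; μ^(2)=-3; μ^(3)=-16

((0, 3, 3, 3); (0, 0, 1, 0); (3, 0, 0, 0))


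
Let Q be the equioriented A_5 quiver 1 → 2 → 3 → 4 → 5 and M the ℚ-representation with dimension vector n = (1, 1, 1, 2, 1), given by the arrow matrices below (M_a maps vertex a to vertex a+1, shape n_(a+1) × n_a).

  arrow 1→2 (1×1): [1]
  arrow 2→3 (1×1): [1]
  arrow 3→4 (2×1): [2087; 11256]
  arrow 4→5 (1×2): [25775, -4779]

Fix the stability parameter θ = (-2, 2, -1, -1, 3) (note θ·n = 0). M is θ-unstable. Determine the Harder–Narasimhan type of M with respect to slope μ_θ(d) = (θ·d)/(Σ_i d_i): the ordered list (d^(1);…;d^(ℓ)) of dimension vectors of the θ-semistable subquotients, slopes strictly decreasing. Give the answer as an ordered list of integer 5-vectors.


Barcode: M ≅ I[1,5], I[4,4]. HN layers by μ_θ (4 steps, strictly decreasing):
  μ^(1)=3; μ^(2)=0; μ^(3)=-1; μ^(4)=-2

((0, 0, 0, 0, 1); (0, 1, 1, 1, 0); (0, 0, 0, 1, 0); (1, 0, 0, 0, 0))


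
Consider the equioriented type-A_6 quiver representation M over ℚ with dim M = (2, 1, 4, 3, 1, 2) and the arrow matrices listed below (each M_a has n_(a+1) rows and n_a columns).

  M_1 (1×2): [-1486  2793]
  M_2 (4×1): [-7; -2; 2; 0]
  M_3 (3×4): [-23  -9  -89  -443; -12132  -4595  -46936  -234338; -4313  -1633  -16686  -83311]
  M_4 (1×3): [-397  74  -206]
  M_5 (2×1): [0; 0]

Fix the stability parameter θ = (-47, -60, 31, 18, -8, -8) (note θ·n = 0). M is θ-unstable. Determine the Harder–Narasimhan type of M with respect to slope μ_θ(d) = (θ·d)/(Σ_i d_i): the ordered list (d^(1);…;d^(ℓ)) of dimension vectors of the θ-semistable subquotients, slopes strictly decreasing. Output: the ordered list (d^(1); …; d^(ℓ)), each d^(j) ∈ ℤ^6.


Interval decomposition of M: I[1,1], I[1,5], I[3,3], I[3,4]^2, I[6,6]^2.
HN type (ℓ=6): μ^(1)=31; μ^(2)=49/2; μ^(3)=41/3; μ^(4)=-8; μ^(5)=-47; μ^(6)=-107/2

((0, 0, 1, 0, 0, 0); (0, 0, 2, 2, 0, 0); (0, 0, 1, 1, 1, 0); (0, 0, 0, 0, 0, 2); (1, 0, 0, 0, 0, 0); (1, 1, 0, 0, 0, 0))


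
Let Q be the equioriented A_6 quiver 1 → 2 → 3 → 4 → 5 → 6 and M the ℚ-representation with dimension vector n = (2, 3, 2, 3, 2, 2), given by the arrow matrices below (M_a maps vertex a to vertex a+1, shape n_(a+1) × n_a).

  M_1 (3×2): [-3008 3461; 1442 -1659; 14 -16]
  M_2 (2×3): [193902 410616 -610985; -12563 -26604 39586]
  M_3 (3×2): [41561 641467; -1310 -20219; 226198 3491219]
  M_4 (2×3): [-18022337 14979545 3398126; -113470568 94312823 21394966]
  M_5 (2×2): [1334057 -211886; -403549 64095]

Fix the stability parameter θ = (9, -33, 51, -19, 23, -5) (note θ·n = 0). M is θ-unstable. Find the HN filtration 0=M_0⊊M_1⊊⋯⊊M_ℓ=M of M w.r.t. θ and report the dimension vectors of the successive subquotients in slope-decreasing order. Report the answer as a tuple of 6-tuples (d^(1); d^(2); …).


Via rank(M_{q-1}∘⋯∘M_p): M ≅ I[1,6]^2, I[2,2], I[4,4].
μ_θ-semistable layers: μ^(1)=25/2; μ^(2)=-12; μ^(3)=-19; μ^(4)=-33

((0, 0, 2, 2, 2, 2); (2, 2, 0, 0, 0, 0); (0, 0, 0, 1, 0, 0); (0, 1, 0, 0, 0, 0))


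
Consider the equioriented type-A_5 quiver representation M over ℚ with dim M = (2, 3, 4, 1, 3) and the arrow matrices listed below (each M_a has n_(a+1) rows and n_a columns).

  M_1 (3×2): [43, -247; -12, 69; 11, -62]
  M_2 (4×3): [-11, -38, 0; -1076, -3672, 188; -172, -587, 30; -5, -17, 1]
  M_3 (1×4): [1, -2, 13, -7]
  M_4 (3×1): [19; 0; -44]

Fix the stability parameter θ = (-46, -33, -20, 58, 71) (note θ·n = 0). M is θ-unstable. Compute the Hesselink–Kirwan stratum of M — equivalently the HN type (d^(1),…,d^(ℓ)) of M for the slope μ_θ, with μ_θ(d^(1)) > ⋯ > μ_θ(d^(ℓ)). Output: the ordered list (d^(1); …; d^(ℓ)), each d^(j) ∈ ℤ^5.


Via rank(M_{q-1}∘⋯∘M_p): M ≅ I[1,3], I[1,5], I[2,3], I[3,3], I[5,5]^2.
μ_θ-semistable layers: μ^(1)=71; μ^(2)=58; μ^(3)=-20; μ^(4)=-33; μ^(5)=-46

((0, 0, 0, 0, 3); (0, 0, 0, 1, 0); (0, 0, 4, 0, 0); (0, 3, 0, 0, 0); (2, 0, 0, 0, 0))


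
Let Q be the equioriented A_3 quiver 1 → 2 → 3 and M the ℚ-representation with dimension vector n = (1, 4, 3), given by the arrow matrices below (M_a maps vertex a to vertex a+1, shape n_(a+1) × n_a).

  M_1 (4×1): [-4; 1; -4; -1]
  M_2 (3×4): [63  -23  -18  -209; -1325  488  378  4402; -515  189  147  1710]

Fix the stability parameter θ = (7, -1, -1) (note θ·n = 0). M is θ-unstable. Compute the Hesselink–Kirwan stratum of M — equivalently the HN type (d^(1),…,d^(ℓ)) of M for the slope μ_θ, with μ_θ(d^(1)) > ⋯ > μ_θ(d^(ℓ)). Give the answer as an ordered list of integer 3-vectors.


Barcode: M ≅ I[1,3], I[2,2], I[2,3]^2. HN layers by μ_θ (2 steps, strictly decreasing):
  μ^(1)=5/3; μ^(2)=-1

((1, 1, 1); (0, 3, 2))


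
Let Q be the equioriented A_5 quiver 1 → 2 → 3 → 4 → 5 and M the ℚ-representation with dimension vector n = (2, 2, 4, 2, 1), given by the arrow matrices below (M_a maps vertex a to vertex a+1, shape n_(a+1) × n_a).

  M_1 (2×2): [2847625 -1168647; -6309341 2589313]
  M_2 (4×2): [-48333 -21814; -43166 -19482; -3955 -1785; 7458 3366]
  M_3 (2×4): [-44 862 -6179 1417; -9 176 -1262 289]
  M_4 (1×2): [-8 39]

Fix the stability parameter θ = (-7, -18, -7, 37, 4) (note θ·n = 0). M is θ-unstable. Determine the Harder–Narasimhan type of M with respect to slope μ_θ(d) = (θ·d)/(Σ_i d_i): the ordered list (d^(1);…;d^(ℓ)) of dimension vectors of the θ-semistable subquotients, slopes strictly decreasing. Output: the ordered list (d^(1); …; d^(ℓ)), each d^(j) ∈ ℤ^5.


Barcode: M ≅ I[1,4], I[1,5], I[3,3]^2. HN layers by μ_θ (4 steps, strictly decreasing):
  μ^(1)=37; μ^(2)=41/2; μ^(3)=-7; μ^(4)=-25/2

((0, 0, 0, 1, 0); (0, 0, 0, 1, 1); (0, 0, 4, 0, 0); (2, 2, 0, 0, 0))


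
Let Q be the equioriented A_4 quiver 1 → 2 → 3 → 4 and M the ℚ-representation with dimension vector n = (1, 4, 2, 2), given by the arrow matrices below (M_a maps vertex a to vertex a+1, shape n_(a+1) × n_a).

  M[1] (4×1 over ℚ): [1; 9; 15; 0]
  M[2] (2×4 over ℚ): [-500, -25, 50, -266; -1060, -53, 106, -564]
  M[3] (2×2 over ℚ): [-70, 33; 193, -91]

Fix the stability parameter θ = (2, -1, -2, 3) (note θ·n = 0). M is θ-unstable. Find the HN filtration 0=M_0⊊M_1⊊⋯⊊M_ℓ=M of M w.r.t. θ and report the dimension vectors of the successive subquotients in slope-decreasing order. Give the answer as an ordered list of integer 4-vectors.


Interval decomposition of M: I[1,4], I[2,2]^2, I[2,4].
HN type (ℓ=4): μ^(1)=3; μ^(2)=-1/3; μ^(3)=-1; μ^(4)=-3/2

((0, 0, 0, 2); (1, 1, 1, 0); (0, 2, 0, 0); (0, 1, 1, 0))


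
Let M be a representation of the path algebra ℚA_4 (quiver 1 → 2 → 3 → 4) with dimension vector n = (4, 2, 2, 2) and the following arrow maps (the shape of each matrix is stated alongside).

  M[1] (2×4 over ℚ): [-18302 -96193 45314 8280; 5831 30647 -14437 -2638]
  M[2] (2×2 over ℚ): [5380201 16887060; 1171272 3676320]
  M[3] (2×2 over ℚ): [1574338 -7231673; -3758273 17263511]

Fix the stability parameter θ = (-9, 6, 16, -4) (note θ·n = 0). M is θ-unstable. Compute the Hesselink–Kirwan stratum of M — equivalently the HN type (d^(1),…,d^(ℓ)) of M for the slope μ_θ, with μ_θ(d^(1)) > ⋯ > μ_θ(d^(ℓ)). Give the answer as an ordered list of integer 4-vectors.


Barcode: M ≅ I[1,1]^2, I[1,2], I[1,4], I[3,4]. HN layers by μ_θ (2 steps, strictly decreasing):
  μ^(1)=6; μ^(2)=-9

((0, 2, 2, 2); (4, 0, 0, 0))


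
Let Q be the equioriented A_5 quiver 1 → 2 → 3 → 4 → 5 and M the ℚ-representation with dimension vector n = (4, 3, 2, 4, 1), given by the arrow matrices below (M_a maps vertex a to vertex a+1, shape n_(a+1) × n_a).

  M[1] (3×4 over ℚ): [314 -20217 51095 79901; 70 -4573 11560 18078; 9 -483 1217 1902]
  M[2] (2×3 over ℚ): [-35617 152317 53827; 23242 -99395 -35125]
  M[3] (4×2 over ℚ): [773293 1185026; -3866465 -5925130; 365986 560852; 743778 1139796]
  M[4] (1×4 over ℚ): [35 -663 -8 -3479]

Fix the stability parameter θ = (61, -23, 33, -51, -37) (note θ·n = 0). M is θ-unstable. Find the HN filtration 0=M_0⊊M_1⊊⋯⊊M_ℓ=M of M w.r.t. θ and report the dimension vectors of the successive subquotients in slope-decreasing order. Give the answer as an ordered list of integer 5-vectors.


Via rank(M_{q-1}∘⋯∘M_p): M ≅ I[1,1], I[1,2], I[1,3], I[1,4], I[4,4]^2, I[4,5].
μ_θ-semistable layers: μ^(1)=61; μ^(2)=33; μ^(3)=19; μ^(4)=5; μ^(5)=-37; μ^(6)=-51

((1, 0, 0, 0, 0); (0, 0, 1, 0, 0); (2, 2, 0, 0, 0); (1, 1, 1, 1, 0); (0, 0, 0, 0, 1); (0, 0, 0, 3, 0))


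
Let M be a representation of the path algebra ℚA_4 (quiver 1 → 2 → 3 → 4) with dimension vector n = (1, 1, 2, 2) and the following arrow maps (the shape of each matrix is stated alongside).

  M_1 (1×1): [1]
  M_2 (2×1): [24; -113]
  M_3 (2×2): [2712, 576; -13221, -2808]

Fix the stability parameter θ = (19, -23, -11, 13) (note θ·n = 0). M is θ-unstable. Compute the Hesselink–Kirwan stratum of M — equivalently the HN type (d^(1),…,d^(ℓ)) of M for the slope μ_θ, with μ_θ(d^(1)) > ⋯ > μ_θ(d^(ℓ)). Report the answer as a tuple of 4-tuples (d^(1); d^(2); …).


Interval decomposition of M: I[1,3], I[3,4], I[4,4].
HN type (ℓ=3): μ^(1)=13; μ^(2)=-5; μ^(3)=-11

((0, 0, 0, 2); (1, 1, 1, 0); (0, 0, 1, 0))


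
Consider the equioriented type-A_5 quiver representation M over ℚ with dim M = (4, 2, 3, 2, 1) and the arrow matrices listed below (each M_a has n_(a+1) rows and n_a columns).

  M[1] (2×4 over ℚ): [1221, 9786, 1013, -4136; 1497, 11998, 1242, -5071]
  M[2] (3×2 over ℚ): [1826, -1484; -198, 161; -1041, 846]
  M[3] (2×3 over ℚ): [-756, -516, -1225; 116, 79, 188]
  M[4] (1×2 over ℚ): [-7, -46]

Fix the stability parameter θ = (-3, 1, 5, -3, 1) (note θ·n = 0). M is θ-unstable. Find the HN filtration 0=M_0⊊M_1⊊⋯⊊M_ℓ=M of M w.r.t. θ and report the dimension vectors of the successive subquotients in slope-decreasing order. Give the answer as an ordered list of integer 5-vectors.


Barcode: M ≅ I[1,1]^2, I[1,4], I[1,5], I[3,3]. HN layers by μ_θ (3 steps, strictly decreasing):
  μ^(1)=5; μ^(2)=1; μ^(3)=-3

((0, 0, 1, 0, 0); (0, 2, 2, 2, 1); (4, 0, 0, 0, 0))


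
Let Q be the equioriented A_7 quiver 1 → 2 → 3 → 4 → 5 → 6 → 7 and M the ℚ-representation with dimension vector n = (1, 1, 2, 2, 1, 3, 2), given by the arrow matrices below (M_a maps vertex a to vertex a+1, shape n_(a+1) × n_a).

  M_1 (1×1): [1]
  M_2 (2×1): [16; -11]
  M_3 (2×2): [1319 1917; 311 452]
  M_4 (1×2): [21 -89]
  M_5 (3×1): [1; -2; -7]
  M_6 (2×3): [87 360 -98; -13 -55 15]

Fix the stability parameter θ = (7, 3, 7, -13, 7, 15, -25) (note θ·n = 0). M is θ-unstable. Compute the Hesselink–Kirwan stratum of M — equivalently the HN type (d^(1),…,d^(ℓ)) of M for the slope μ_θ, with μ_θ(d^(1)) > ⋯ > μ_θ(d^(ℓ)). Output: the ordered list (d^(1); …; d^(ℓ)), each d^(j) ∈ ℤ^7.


Interval decomposition of M: I[1,7], I[3,4], I[6,6], I[6,7].
HN type (ℓ=4): μ^(1)=15; μ^(2)=1/7; μ^(3)=-3; μ^(4)=-5

((0, 0, 0, 0, 0, 1, 0); (1, 1, 1, 1, 1, 1, 1); (0, 0, 1, 1, 0, 0, 0); (0, 0, 0, 0, 0, 1, 1))


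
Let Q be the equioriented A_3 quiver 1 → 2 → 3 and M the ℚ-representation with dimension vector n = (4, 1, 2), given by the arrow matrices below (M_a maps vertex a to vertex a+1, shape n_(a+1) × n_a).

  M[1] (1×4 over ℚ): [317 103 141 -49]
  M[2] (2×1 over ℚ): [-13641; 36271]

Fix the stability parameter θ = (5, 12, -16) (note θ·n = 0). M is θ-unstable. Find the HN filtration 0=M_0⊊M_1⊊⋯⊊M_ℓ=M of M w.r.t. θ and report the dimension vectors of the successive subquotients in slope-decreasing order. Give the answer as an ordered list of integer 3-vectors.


Via rank(M_{q-1}∘⋯∘M_p): M ≅ I[1,1]^3, I[1,3], I[3,3].
μ_θ-semistable layers: μ^(1)=5; μ^(2)=1/3; μ^(3)=-16

((3, 0, 0); (1, 1, 1); (0, 0, 1))


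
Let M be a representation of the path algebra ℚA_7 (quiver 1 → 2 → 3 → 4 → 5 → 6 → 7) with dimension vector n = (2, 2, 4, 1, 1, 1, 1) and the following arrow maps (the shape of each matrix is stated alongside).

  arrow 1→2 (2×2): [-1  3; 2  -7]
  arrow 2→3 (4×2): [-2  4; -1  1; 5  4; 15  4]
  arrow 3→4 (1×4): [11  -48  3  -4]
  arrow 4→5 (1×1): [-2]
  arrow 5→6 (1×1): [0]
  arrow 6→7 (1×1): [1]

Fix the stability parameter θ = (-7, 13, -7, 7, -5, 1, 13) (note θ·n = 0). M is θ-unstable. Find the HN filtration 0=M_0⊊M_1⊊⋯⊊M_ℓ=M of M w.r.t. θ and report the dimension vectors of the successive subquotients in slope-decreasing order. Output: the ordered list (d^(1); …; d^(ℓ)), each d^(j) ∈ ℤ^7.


Via rank(M_{q-1}∘⋯∘M_p): M ≅ I[1,3], I[1,5], I[3,3]^2, I[6,7].
μ_θ-semistable layers: μ^(1)=13; μ^(2)=3; μ^(3)=2; μ^(4)=1; μ^(5)=-7

((0, 0, 0, 0, 0, 0, 1); (0, 1, 1, 0, 0, 0, 0); (0, 1, 1, 1, 1, 0, 0); (0, 0, 0, 0, 0, 1, 0); (2, 0, 2, 0, 0, 0, 0))


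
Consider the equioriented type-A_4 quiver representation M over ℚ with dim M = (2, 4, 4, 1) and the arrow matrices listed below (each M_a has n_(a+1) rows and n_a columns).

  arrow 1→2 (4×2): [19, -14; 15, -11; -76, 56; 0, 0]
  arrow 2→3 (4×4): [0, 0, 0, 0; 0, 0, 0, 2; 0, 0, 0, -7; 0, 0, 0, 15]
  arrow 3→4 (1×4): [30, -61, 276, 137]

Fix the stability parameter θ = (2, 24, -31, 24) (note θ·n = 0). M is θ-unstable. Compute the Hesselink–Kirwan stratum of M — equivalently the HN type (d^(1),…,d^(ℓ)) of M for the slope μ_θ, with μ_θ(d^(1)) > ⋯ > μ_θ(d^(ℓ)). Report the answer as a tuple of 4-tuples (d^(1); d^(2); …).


Barcode: M ≅ I[1,2]^2, I[2,2], I[2,4], I[3,3]^3. HN layers by μ_θ (4 steps, strictly decreasing):
  μ^(1)=24; μ^(2)=2; μ^(3)=-7/2; μ^(4)=-31

((0, 3, 0, 1); (2, 0, 0, 0); (0, 1, 1, 0); (0, 0, 3, 0))


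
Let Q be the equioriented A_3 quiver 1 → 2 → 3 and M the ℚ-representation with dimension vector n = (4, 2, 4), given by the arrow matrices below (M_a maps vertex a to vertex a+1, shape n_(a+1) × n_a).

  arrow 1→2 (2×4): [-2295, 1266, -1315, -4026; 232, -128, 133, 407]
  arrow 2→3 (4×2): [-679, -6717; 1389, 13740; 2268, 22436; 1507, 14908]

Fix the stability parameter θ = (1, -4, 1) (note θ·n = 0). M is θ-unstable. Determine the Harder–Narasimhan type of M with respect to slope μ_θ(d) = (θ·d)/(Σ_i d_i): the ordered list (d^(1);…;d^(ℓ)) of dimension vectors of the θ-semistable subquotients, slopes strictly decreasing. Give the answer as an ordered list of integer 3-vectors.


Barcode: M ≅ I[1,1]^2, I[1,3]^2, I[3,3]^2. HN layers by μ_θ (2 steps, strictly decreasing):
  μ^(1)=1; μ^(2)=-3/2

((2, 0, 4); (2, 2, 0))


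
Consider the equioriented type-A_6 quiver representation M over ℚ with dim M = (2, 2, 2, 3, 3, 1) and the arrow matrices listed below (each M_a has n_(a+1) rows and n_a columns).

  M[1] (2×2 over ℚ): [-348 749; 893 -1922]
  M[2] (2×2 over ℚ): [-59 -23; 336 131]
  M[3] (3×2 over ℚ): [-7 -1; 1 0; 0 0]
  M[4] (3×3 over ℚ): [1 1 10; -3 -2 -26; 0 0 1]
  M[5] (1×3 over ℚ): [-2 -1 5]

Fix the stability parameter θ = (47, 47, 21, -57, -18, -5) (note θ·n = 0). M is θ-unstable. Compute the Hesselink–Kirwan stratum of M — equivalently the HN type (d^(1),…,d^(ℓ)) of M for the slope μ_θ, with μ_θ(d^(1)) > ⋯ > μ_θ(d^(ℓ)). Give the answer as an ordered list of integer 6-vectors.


Interval decomposition of M: I[1,5], I[1,6], I[4,5].
HN type (ℓ=4): μ^(1)=8; μ^(2)=35/6; μ^(3)=-18; μ^(4)=-57

((1, 1, 1, 1, 1, 0); (1, 1, 1, 1, 1, 1); (0, 0, 0, 0, 1, 0); (0, 0, 0, 1, 0, 0))


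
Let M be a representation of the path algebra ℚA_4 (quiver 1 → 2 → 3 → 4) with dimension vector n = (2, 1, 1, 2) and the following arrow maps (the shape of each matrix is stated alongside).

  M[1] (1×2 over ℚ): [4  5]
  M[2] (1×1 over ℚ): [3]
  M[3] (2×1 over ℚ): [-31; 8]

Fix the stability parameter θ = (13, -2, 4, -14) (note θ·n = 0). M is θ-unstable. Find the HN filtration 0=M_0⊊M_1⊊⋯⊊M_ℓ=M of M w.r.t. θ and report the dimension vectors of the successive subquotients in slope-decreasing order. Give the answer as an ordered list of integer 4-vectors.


Interval decomposition of M: I[1,1], I[1,4], I[4,4].
HN type (ℓ=3): μ^(1)=13; μ^(2)=1/4; μ^(3)=-14

((1, 0, 0, 0); (1, 1, 1, 1); (0, 0, 0, 1))


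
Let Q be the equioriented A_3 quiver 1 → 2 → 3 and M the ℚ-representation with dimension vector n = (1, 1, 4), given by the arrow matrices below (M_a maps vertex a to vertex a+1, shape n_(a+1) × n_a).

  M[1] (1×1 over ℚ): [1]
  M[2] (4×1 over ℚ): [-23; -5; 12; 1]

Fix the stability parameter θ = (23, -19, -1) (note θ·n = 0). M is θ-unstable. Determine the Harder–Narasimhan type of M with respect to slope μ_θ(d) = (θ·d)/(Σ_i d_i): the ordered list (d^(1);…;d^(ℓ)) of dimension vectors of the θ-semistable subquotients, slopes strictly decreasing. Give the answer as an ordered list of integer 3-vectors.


Via rank(M_{q-1}∘⋯∘M_p): M ≅ I[1,3], I[3,3]^3.
μ_θ-semistable layers: μ^(1)=1; μ^(2)=-1

((1, 1, 1); (0, 0, 3))


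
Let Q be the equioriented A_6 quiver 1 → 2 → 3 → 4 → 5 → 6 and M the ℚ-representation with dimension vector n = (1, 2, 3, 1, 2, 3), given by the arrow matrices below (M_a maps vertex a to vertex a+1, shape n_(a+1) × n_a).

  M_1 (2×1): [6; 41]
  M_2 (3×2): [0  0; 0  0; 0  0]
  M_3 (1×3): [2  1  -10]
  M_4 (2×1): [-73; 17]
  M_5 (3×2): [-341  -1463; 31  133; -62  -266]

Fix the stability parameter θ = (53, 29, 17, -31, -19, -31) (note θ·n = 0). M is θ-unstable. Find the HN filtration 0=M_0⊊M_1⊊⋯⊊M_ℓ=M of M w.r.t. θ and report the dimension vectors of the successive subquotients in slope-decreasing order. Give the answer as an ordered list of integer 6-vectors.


Via rank(M_{q-1}∘⋯∘M_p): M ≅ I[1,2], I[2,2], I[3,3]^2, I[3,6], I[5,5], I[6,6]^2.
μ_θ-semistable layers: μ^(1)=41; μ^(2)=29; μ^(3)=17; μ^(4)=-16; μ^(5)=-19; μ^(6)=-31

((1, 1, 0, 0, 0, 0); (0, 1, 0, 0, 0, 0); (0, 0, 2, 0, 0, 0); (0, 0, 1, 1, 1, 1); (0, 0, 0, 0, 1, 0); (0, 0, 0, 0, 0, 2))


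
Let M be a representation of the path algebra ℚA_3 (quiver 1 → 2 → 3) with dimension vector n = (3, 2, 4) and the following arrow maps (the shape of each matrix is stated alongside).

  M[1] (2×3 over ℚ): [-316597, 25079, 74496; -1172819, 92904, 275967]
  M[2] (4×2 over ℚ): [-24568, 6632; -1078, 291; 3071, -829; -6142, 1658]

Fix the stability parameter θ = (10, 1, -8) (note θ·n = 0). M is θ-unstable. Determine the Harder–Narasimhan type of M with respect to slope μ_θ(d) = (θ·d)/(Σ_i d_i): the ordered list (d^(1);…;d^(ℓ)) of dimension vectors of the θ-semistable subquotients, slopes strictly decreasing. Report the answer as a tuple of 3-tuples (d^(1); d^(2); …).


Barcode: M ≅ I[1,1], I[1,3]^2, I[3,3]^2. HN layers by μ_θ (3 steps, strictly decreasing):
  μ^(1)=10; μ^(2)=1; μ^(3)=-8

((1, 0, 0); (2, 2, 2); (0, 0, 2))


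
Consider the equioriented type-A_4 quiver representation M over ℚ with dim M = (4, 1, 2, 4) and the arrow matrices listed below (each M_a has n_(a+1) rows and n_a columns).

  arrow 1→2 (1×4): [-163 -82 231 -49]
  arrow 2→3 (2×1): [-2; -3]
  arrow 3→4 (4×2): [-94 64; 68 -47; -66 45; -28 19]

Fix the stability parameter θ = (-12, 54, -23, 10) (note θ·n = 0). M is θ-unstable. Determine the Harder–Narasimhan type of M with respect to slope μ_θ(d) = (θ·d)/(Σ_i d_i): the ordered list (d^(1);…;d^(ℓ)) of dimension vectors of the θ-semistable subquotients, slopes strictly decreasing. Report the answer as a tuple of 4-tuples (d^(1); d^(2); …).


Via rank(M_{q-1}∘⋯∘M_p): M ≅ I[1,1]^3, I[1,4], I[3,4], I[4,4]^2.
μ_θ-semistable layers: μ^(1)=41/3; μ^(2)=10; μ^(3)=-12; μ^(4)=-23

((0, 1, 1, 1); (0, 0, 0, 3); (4, 0, 0, 0); (0, 0, 1, 0))


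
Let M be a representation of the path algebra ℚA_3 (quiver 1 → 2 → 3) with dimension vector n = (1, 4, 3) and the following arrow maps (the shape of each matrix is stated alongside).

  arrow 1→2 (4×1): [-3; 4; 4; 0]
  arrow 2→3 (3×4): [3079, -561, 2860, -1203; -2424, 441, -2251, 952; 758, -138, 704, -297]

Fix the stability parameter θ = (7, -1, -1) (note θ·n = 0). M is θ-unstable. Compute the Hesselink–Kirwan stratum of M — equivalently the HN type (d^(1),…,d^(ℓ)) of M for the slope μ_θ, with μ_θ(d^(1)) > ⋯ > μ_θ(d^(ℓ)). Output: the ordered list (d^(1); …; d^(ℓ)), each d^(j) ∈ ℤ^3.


Via rank(M_{q-1}∘⋯∘M_p): M ≅ I[1,3], I[2,2], I[2,3]^2.
μ_θ-semistable layers: μ^(1)=5/3; μ^(2)=-1

((1, 1, 1); (0, 3, 2))


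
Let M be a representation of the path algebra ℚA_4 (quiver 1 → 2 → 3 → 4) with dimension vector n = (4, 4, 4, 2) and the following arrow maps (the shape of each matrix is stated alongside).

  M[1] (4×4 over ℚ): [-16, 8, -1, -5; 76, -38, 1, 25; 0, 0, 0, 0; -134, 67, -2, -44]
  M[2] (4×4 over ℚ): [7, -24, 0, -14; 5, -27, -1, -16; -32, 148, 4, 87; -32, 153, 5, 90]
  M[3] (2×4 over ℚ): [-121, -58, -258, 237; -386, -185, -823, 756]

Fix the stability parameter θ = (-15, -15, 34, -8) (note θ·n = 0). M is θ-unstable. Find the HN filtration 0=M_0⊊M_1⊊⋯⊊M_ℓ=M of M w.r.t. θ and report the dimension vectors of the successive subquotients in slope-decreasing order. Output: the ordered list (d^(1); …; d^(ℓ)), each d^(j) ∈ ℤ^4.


Via rank(M_{q-1}∘⋯∘M_p): M ≅ I[1,1]^2, I[1,3], I[1,4], I[2,3], I[2,4].
μ_θ-semistable layers: μ^(1)=34; μ^(2)=13; μ^(3)=-15

((0, 0, 2, 0); (0, 0, 2, 2); (4, 4, 0, 0))


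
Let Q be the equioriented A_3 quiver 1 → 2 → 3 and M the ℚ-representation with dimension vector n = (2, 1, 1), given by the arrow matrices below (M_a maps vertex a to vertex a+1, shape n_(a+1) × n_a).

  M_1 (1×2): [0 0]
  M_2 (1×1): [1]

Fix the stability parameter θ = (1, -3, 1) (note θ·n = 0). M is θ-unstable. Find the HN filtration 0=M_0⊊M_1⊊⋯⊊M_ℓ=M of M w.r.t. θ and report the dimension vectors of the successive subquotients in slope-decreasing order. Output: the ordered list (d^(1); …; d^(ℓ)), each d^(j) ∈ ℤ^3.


Barcode: M ≅ I[1,1]^2, I[2,3]. HN layers by μ_θ (2 steps, strictly decreasing):
  μ^(1)=1; μ^(2)=-3

((2, 0, 1); (0, 1, 0))


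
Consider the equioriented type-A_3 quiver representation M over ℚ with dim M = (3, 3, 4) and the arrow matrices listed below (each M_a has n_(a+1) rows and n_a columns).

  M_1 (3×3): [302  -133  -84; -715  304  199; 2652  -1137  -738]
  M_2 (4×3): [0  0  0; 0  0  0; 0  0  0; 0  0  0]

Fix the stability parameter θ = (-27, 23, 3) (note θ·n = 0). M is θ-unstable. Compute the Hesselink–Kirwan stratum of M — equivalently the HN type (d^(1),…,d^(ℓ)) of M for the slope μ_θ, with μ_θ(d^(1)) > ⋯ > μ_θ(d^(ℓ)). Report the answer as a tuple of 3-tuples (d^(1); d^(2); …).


Via rank(M_{q-1}∘⋯∘M_p): M ≅ I[1,1], I[1,2]^2, I[2,2], I[3,3]^4.
μ_θ-semistable layers: μ^(1)=23; μ^(2)=3; μ^(3)=-27

((0, 3, 0); (0, 0, 4); (3, 0, 0))


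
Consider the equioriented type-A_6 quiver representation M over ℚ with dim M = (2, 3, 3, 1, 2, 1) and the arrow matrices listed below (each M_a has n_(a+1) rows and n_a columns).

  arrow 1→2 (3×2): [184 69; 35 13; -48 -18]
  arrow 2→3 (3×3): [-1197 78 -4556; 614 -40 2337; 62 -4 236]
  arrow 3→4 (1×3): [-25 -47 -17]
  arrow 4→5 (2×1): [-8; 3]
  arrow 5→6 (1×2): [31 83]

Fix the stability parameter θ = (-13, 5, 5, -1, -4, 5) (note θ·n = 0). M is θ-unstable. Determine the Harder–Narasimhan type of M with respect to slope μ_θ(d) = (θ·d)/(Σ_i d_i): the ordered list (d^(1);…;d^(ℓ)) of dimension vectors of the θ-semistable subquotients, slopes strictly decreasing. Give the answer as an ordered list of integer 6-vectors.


Barcode: M ≅ I[1,2], I[1,6], I[2,3], I[3,3], I[5,5]. HN layers by μ_θ (4 steps, strictly decreasing):
  μ^(1)=5; μ^(2)=5/4; μ^(3)=-4; μ^(4)=-13

((0, 2, 2, 0, 0, 1); (0, 1, 1, 1, 1, 0); (0, 0, 0, 0, 1, 0); (2, 0, 0, 0, 0, 0))


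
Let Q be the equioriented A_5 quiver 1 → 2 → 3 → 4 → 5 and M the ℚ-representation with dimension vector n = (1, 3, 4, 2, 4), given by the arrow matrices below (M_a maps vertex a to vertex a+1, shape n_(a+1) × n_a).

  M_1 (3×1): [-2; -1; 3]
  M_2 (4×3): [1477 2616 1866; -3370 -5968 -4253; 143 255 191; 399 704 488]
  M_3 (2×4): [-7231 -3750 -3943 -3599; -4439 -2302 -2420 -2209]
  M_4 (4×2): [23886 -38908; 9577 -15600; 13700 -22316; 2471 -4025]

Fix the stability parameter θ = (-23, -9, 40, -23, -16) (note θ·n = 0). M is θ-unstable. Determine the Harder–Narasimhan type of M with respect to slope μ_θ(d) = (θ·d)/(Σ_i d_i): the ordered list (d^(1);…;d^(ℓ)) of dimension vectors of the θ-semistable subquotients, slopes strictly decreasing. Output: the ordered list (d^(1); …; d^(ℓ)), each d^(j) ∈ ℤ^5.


Interval decomposition of M: I[1,5], I[2,3], I[2,5], I[3,3], I[5,5]^2.
HN type (ℓ=5): μ^(1)=40; μ^(2)=1/3; μ^(3)=-9; μ^(4)=-16; μ^(5)=-23

((0, 0, 2, 0, 0); (0, 0, 2, 2, 2); (0, 3, 0, 0, 0); (0, 0, 0, 0, 2); (1, 0, 0, 0, 0))


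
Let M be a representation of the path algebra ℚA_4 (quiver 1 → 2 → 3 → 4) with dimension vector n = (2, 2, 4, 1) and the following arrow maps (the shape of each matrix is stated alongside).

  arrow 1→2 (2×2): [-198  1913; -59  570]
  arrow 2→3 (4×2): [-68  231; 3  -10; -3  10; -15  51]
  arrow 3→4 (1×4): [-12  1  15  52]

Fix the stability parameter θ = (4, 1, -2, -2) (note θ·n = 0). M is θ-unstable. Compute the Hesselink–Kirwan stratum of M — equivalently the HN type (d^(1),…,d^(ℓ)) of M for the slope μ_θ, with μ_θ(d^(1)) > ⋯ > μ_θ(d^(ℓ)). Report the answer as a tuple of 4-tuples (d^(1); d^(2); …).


Interval decomposition of M: I[1,3], I[1,4], I[3,3]^2.
HN type (ℓ=3): μ^(1)=1; μ^(2)=1/4; μ^(3)=-2

((1, 1, 1, 0); (1, 1, 1, 1); (0, 0, 2, 0))


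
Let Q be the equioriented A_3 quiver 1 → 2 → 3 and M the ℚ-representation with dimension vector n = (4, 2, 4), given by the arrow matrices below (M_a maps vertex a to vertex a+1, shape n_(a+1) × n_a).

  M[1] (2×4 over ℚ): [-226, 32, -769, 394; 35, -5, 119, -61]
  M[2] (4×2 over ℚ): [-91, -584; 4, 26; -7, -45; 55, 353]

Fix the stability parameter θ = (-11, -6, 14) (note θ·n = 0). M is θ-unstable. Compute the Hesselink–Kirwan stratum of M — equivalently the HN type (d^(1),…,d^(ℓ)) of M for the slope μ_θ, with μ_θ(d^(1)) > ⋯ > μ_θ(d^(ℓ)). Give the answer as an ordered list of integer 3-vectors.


Interval decomposition of M: I[1,1]^2, I[1,3]^2, I[3,3]^2.
HN type (ℓ=3): μ^(1)=14; μ^(2)=-6; μ^(3)=-11

((0, 0, 4); (0, 2, 0); (4, 0, 0))


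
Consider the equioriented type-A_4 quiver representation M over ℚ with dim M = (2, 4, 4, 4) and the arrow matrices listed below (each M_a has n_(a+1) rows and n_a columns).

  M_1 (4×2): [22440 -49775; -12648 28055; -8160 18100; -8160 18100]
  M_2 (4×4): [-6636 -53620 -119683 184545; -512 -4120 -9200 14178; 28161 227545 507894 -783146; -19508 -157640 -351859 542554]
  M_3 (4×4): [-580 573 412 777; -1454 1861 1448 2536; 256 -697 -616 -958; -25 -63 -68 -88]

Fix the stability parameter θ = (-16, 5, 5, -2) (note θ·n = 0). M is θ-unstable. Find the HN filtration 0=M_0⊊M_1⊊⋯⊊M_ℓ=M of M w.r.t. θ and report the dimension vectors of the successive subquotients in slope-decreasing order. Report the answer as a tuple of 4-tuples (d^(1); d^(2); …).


Interval decomposition of M: I[1,1], I[1,2], I[2,3], I[2,4]^2, I[3,4], I[4,4].
HN type (ℓ=5): μ^(1)=5; μ^(2)=8/3; μ^(3)=3/2; μ^(4)=-2; μ^(5)=-16

((0, 2, 1, 0); (0, 2, 2, 2); (0, 0, 1, 1); (0, 0, 0, 1); (2, 0, 0, 0))


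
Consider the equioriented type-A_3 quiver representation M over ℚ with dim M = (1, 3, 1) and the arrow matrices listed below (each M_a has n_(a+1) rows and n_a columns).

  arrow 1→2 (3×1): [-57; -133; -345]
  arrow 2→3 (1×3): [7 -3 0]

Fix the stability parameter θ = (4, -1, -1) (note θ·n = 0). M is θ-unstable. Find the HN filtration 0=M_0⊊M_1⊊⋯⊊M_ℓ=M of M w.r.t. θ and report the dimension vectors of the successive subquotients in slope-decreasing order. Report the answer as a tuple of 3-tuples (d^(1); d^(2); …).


Barcode: M ≅ I[1,2], I[2,2], I[2,3]. HN layers by μ_θ (2 steps, strictly decreasing):
  μ^(1)=3/2; μ^(2)=-1

((1, 1, 0); (0, 2, 1))


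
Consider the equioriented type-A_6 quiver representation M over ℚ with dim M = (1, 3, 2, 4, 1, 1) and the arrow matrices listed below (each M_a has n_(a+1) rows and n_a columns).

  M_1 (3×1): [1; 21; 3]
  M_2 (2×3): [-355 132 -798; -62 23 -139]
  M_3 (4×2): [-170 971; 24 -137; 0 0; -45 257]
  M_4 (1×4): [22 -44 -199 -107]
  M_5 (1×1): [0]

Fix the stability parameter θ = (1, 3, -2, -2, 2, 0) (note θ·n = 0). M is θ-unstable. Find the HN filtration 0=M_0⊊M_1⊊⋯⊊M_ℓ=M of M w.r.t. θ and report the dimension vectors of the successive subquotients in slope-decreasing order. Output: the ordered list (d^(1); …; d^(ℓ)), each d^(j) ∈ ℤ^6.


Interval decomposition of M: I[1,5], I[2,2], I[2,4], I[4,4]^2, I[6,6].
HN type (ℓ=5): μ^(1)=3; μ^(2)=2; μ^(3)=0; μ^(4)=-1/3; μ^(5)=-2

((0, 1, 0, 0, 0, 0); (0, 0, 0, 0, 1, 0); (1, 1, 1, 1, 0, 1); (0, 1, 1, 1, 0, 0); (0, 0, 0, 2, 0, 0))


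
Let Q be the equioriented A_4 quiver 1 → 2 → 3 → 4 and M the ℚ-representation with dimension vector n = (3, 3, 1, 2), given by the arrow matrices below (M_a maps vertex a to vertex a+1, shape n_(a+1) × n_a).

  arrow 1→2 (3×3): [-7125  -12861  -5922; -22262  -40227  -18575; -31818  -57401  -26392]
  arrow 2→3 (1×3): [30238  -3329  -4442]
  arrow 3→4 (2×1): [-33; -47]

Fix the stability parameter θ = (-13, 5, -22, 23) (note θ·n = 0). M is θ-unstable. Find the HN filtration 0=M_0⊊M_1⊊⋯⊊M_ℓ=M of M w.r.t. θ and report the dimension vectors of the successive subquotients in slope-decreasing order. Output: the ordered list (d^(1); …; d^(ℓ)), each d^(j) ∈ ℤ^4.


Via rank(M_{q-1}∘⋯∘M_p): M ≅ I[1,2]^2, I[1,4], I[4,4].
μ_θ-semistable layers: μ^(1)=23; μ^(2)=5; μ^(3)=-17/2; μ^(4)=-13

((0, 0, 0, 2); (0, 2, 0, 0); (0, 1, 1, 0); (3, 0, 0, 0))


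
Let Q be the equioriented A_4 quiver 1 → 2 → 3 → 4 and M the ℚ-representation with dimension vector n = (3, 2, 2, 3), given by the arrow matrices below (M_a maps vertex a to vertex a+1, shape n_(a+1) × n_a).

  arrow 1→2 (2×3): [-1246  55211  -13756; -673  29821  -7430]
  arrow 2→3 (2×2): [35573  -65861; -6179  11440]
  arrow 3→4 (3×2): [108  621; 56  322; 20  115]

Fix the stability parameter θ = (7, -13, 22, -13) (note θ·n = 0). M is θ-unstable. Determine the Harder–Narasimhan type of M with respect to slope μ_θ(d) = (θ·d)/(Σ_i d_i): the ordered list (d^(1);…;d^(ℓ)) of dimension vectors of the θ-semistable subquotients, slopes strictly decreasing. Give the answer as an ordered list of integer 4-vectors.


Interval decomposition of M: I[1,1], I[1,3], I[1,4], I[4,4]^2.
HN type (ℓ=5): μ^(1)=22; μ^(2)=7; μ^(3)=9/2; μ^(4)=-3; μ^(5)=-13

((0, 0, 1, 0); (1, 0, 0, 0); (0, 0, 1, 1); (2, 2, 0, 0); (0, 0, 0, 2))


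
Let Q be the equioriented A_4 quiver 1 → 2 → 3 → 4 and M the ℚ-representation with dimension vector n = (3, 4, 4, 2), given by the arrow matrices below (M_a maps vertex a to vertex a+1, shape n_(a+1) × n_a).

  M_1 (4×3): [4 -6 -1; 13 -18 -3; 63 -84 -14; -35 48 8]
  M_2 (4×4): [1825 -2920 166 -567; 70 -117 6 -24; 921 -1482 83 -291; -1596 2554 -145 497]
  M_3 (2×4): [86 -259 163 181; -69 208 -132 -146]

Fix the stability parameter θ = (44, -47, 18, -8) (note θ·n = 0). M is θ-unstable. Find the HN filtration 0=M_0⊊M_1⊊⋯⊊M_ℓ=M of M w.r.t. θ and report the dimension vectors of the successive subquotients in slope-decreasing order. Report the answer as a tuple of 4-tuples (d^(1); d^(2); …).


Barcode: M ≅ I[1,1], I[1,4]^2, I[2,3]^2. HN layers by μ_θ (5 steps, strictly decreasing):
  μ^(1)=44; μ^(2)=18; μ^(3)=5; μ^(4)=-3/2; μ^(5)=-47

((1, 0, 0, 0); (0, 0, 2, 0); (0, 0, 2, 2); (2, 2, 0, 0); (0, 2, 0, 0))


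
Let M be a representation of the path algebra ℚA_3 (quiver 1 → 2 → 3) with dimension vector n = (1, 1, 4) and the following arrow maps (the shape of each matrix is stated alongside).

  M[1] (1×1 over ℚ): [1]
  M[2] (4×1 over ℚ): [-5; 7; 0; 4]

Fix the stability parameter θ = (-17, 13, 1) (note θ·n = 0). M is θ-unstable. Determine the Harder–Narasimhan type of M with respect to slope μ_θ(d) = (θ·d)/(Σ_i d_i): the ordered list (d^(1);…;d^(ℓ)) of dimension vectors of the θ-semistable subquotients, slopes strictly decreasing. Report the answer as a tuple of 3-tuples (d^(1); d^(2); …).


Barcode: M ≅ I[1,3], I[3,3]^3. HN layers by μ_θ (3 steps, strictly decreasing):
  μ^(1)=7; μ^(2)=1; μ^(3)=-17

((0, 1, 1); (0, 0, 3); (1, 0, 0))


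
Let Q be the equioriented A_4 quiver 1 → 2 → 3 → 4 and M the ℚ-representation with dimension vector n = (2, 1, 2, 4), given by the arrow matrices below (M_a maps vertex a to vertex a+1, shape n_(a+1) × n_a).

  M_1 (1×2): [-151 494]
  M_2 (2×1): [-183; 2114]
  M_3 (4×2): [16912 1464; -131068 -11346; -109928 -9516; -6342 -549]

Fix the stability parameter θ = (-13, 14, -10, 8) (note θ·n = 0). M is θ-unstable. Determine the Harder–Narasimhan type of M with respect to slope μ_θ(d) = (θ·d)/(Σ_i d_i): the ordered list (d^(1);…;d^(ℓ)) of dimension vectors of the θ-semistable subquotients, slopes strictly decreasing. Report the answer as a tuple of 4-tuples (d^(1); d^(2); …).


Barcode: M ≅ I[1,1], I[1,3], I[3,4], I[4,4]^3. HN layers by μ_θ (4 steps, strictly decreasing):
  μ^(1)=8; μ^(2)=2; μ^(3)=-10; μ^(4)=-13

((0, 0, 0, 4); (0, 1, 1, 0); (0, 0, 1, 0); (2, 0, 0, 0))
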